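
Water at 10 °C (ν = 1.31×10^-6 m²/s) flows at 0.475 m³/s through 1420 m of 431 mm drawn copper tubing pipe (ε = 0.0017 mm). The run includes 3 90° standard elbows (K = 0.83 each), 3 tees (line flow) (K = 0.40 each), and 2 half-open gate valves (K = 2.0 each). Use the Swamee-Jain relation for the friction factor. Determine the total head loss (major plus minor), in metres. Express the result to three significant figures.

V = 4Q/(πD²) = 3.256 m/s; V²/2g = 0.5403 m
Re = 1.07×10^6, ε/D = 3.94×10^-6 → f = 0.01158 (Swamee-Jain)
Major: h_f = f(L/D)·V²/2g = 0.01158·3295·0.5403 = 20.61 m
Minor: ΣK = 7.69; h_m = ΣK·V²/2g = 4.155 m
Total H_L = 20.61 + 4.155 = 24.76 m

H_L ≈ 24.8 m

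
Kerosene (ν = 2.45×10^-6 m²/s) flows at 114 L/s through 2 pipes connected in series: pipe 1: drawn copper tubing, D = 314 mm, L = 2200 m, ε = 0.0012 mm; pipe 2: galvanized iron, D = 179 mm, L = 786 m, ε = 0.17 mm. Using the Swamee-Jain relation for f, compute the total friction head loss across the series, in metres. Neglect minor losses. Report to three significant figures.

Pipe 1: V = 1.472 m/s, Re = 1.89×10^5, ε/D = 3.82×10^-6, f = 0.01574, h_1 = f(L/D)V²/2g = 12.18 m
Pipe 2: V = 4.530 m/s, Re = 3.31×10^5, ε/D = 9.50×10^-4, f = 0.02044, h_2 = f(L/D)V²/2g = 93.90 m
Series → Q common, losses add: H = Σh = 106.1 m

H ≈ 106 m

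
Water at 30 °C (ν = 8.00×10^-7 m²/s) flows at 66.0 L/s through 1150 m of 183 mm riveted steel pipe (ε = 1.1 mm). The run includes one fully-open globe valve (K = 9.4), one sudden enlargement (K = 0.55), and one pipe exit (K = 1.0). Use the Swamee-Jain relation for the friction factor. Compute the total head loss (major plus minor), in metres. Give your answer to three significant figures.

V = 4Q/(πD²) = 2.509 m/s; V²/2g = 0.3209 m
Re = 5.74×10^5, ε/D = 0.00601 → f = 0.03236 (Swamee-Jain)
Major: h_f = f(L/D)·V²/2g = 0.03236·6284·0.3209 = 65.27 m
Minor: ΣK = 11.0; h_m = ΣK·V²/2g = 3.514 m
Total H_L = 65.27 + 3.514 = 68.78 m

H_L ≈ 68.8 m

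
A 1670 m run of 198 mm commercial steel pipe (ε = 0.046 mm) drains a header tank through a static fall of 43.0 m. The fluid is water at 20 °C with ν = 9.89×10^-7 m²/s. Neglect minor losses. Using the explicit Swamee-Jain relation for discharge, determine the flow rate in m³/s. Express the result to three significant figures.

Swamee-Jain (Type II): Q = -0.965·√(gD⁵h_f/L)·ln[ε/(3.7D) + √(3.17ν²L/(gD³h_f))]
√(gD⁵h_f/L) = √(9.81·0.198⁵·43.0/1670) = 0.008767
ε/(3.7D) = 6.28×10^-5; √(3.17ν²L/(gD³h_f)) = 3.98×10^-5
Q = -0.965·0.008767·ln(1.026×10^-4) = 0.07771 m³/s
Check: V = 2.52 m/s, Re = 5.05×10^5, f = 0.01579, h_f = 43.2 m ≈ 43.0 m ✓

Q ≈ 0.0777 m³/s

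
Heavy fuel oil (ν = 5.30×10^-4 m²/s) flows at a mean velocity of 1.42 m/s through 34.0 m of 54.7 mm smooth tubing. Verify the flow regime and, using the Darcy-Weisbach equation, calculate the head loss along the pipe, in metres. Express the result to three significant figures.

h_f ≈ 27.9 m

Re = VD/ν = 1.42·0.05470/5.30×10^-4 = 147 → laminar (Re < 2300)
f = 64/Re = 0.4367
h_f = f(L/D)V²/(2g) = 0.4367·(34.0/0.05470)·1.42²/(2·9.81) = 27.90 m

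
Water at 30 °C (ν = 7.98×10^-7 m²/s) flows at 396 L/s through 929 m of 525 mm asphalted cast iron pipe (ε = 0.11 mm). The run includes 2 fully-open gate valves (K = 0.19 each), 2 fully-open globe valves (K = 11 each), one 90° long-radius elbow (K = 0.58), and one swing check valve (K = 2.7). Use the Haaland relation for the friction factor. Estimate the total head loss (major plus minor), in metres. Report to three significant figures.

V = 4Q/(πD²) = 1.829 m/s; V²/2g = 0.1706 m
Re = 1.20×10^6, ε/D = 2.10×10^-4 → f = 0.01458 (Haaland)
Major: h_f = f(L/D)·V²/2g = 0.01458·1770·0.1706 = 4.400 m
Minor: ΣK = 25.7; h_m = ΣK·V²/2g = 4.377 m
Total H_L = 4.400 + 4.377 = 8.776 m

H_L ≈ 8.78 m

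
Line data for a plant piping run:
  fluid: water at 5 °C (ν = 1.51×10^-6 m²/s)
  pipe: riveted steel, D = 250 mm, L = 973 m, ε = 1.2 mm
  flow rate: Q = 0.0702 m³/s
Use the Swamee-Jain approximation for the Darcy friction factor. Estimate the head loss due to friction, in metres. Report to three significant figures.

h_f ≈ 12.4 m

V = 4Q/(πD²) = 4·0.0702/(π·0.250²) = 1.430 m/s
Re = VD/ν = 1.430·0.250/1.51×10^-6 = 2.37×10^5 → turbulent
ε/D = 1.2/250 = 0.00480
Swamee-Jain: f = 0.03057
h_f = f(L/D)V²/(2g) = 0.03057·(973/0.250)·1.430²/(2·9.81) = 12.40 m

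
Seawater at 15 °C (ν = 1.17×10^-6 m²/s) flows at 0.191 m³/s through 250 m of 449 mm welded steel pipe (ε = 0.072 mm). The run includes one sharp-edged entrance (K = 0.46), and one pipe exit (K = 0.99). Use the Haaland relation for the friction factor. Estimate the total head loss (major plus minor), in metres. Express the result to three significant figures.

V = 4Q/(πD²) = 1.206 m/s; V²/2g = 0.07417 m
Re = 4.63×10^5, ε/D = 1.60×10^-4 → f = 0.01502 (Haaland)
Major: h_f = f(L/D)·V²/2g = 0.01502·556.8·0.07417 = 0.6201 m
Minor: ΣK = 1.45; h_m = ΣK·V²/2g = 0.1075 m
Total H_L = 0.6201 + 0.1075 = 0.7276 m

H_L ≈ 0.728 m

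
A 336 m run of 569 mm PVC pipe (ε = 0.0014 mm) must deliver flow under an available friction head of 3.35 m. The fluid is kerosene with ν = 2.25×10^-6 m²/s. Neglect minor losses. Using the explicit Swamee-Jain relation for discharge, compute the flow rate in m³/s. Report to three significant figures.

Q ≈ 0.766 m³/s

Swamee-Jain (Type II): Q = -0.965·√(gD⁵h_f/L)·ln[ε/(3.7D) + √(3.17ν²L/(gD³h_f))]
√(gD⁵h_f/L) = √(9.81·0.569⁵·3.35/336) = 0.07638
ε/(3.7D) = 6.65×10^-7; √(3.17ν²L/(gD³h_f)) = 2.98×10^-5
Q = -0.965·0.07638·ln(3.051×10^-5) = 0.7663 m³/s
Check: V = 3.01 m/s, Re = 7.62×10^5, f = 0.01221, h_f = 3.34 m ≈ 3.35 m ✓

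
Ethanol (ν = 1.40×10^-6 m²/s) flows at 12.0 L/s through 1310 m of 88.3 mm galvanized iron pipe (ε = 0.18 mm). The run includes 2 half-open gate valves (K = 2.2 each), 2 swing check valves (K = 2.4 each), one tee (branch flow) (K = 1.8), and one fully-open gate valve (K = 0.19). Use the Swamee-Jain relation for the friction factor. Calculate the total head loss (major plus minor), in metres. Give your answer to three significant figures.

V = 4Q/(πD²) = 1.960 m/s; V²/2g = 0.1957 m
Re = 1.24×10^5, ε/D = 0.00204 → f = 0.02513 (Swamee-Jain)
Major: h_f = f(L/D)·V²/2g = 0.02513·14836·0.1957 = 72.96 m
Minor: ΣK = 11.2; h_m = ΣK·V²/2g = 2.190 m
Total H_L = 72.96 + 2.190 = 75.15 m

H_L ≈ 75.1 m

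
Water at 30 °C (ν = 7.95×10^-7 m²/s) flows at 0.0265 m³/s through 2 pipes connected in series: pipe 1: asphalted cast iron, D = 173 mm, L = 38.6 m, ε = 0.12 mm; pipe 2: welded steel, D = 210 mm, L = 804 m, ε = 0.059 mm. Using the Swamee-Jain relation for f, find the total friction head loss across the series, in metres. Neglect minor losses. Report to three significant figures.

H ≈ 2.30 m

Pipe 1: V = 1.127 m/s, Re = 2.45×10^5, ε/D = 6.94×10^-4, f = 0.01960, h_1 = f(L/D)V²/2g = 0.2833 m
Pipe 2: V = 0.7651 m/s, Re = 2.02×10^5, ε/D = 2.81×10^-4, f = 0.01765, h_2 = f(L/D)V²/2g = 2.016 m
Series → Q common, losses add: H = Σh = 2.299 m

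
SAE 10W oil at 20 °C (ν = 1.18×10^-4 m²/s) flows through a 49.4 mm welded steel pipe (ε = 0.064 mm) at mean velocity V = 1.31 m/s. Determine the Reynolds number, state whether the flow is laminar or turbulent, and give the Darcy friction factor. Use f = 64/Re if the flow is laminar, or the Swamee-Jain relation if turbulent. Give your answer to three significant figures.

Re = VD/ν = 1.310·0.0494/1.18×10^-4 = 548
Re < 2300 → laminar → f = 64/Re = 0.1167

Re ≈ 548; laminar; f = 64/Re ≈ 0.117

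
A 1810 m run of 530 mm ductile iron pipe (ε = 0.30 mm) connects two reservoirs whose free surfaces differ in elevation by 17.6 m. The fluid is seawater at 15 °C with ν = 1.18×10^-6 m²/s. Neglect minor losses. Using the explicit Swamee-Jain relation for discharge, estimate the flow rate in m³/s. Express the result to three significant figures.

Swamee-Jain (Type II): Q = -0.965·√(gD⁵h_f/L)·ln[ε/(3.7D) + √(3.17ν²L/(gD³h_f))]
√(gD⁵h_f/L) = √(9.81·0.530⁵·17.6/1810) = 0.06316
ε/(3.7D) = 1.53×10^-4; √(3.17ν²L/(gD³h_f)) = 1.76×10^-5
Q = -0.965·0.06316·ln(1.706×10^-4) = 0.5288 m³/s
Check: V = 2.40 m/s, Re = 1.08×10^6, f = 0.01770, h_f = 17.7 m ≈ 17.6 m ✓

Q ≈ 0.529 m³/s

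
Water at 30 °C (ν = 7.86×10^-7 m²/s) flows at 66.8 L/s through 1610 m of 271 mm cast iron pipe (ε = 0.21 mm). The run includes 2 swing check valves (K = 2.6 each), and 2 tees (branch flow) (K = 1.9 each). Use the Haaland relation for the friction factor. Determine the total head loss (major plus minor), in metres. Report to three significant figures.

V = 4Q/(πD²) = 1.158 m/s; V²/2g = 0.06836 m
Re = 3.99×10^5, ε/D = 7.75×10^-4 → f = 0.01928 (Haaland)
Major: h_f = f(L/D)·V²/2g = 0.01928·5941·0.06836 = 7.830 m
Minor: ΣK = 9.00; h_m = ΣK·V²/2g = 0.6152 m
Total H_L = 7.830 + 0.6152 = 8.445 m

H_L ≈ 8.45 m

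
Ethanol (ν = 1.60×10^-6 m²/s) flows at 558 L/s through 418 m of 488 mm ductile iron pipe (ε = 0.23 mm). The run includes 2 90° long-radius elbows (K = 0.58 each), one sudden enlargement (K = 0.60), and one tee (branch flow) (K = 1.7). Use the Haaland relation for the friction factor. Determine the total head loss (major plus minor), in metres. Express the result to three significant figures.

H_L ≈ 8.18 m

V = 4Q/(πD²) = 2.983 m/s; V²/2g = 0.4536 m
Re = 9.10×10^5, ε/D = 4.71×10^-4 → f = 0.01702 (Haaland)
Major: h_f = f(L/D)·V²/2g = 0.01702·856.6·0.4536 = 6.612 m
Minor: ΣK = 3.46; h_m = ΣK·V²/2g = 1.570 m
Total H_L = 6.612 + 1.570 = 8.181 m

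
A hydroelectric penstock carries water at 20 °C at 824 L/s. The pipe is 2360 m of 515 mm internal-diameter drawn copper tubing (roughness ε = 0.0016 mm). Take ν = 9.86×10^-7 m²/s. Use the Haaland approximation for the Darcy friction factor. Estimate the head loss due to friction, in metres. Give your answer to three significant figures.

V = 4Q/(πD²) = 4·0.824/(π·0.515²) = 3.956 m/s
Re = VD/ν = 3.956·0.515/9.86×10^-7 = 2.07×10^6 → turbulent
ε/D = 0.0016/515 = 3.11×10^-6
Haaland: f = 0.01038
h_f = f(L/D)V²/(2g) = 0.01038·(2360/0.515)·3.956²/(2·9.81) = 37.93 m

h_f ≈ 37.9 m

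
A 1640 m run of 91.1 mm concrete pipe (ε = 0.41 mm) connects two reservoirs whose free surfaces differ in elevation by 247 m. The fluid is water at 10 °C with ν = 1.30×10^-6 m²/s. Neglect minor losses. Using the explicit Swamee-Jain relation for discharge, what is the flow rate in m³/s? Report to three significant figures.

Swamee-Jain (Type II): Q = -0.965·√(gD⁵h_f/L)·ln[ε/(3.7D) + √(3.17ν²L/(gD³h_f))]
√(gD⁵h_f/L) = √(9.81·0.0911⁵·247/1640) = 0.003045
ε/(3.7D) = 0.00122; √(3.17ν²L/(gD³h_f)) = 6.93×10^-5
Q = -0.965·0.003045·ln(0.001286) = 0.01956 m³/s
Check: V = 3.00 m/s, Re = 2.10×10^5, f = 0.03008, h_f = 248 m ≈ 247 m ✓

Q ≈ 0.0196 m³/s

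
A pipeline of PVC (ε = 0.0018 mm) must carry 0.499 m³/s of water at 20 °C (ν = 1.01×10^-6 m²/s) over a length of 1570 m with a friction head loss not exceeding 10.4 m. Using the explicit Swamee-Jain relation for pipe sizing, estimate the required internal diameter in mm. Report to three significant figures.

D ≈ 517 mm

Swamee-Jain (Type III): D = 0.66·[ε^1.25·(LQ²/(gh_f))^4.75 + ν·Q^9.4·(L/(gh_f))^5.2]^0.04
LQ²/(gh_f) = 3.832; L/(gh_f) = 15.39
Term 1 = ε^1.25·(…)^4.75 = 3.89×10^-5; Term 2 = ν·Q^9.4·(…)^5.2 = 0.00219
D = 0.66·(3.89×10^-5 + 0.00219)^0.04 = 0.5169 m = 517 mm
Check: V = 2.38 m/s, Re = 1.22×10^6, f = 0.01133, h_f = 9.92 m ≈ 10.4 m ✓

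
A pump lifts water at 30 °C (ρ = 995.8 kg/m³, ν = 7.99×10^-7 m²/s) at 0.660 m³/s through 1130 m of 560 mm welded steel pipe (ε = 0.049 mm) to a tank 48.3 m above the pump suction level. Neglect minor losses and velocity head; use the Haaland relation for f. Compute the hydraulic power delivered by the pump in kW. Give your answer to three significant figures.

P_hyd ≈ 371 kW

V = 4Q/(πD²) = 2.680 m/s; Re = 1.88×10^6; ε/D = 8.75×10^-5; f = 0.01255
h_f = f(L/D)V²/2g = 9.270 m
Total head H = z + h_f = 48.3 + 9.270 = 57.57 m
P_hyd = ρgQH = 995.8·9.81·0.660·57.57 = 371.2 kW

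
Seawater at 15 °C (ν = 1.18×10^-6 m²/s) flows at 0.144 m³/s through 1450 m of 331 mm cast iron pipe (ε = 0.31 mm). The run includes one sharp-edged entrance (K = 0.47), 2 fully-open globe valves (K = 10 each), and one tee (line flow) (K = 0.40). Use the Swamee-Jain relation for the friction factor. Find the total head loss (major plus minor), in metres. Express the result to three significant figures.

V = 4Q/(πD²) = 1.673 m/s; V²/2g = 0.1427 m
Re = 4.69×10^5, ε/D = 9.37×10^-4 → f = 0.02012 (Swamee-Jain)
Major: h_f = f(L/D)·V²/2g = 0.02012·4381·0.1427 = 12.58 m
Minor: ΣK = 20.9; h_m = ΣK·V²/2g = 2.979 m
Total H_L = 12.58 + 2.979 = 15.56 m

H_L ≈ 15.6 m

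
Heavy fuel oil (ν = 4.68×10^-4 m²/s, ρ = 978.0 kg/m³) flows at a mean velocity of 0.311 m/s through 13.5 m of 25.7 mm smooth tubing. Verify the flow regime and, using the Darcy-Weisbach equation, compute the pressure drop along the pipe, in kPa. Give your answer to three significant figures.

Δp ≈ 93.1 kPa

Re = VD/ν = 0.311·0.02570/4.68×10^-4 = 17.1 → laminar (Re < 2300)
f = 64/Re = 3.747
h_f = f(L/D)V²/(2g) = 3.747·(13.5/0.02570)·0.311²/(2·9.81) = 9.704 m
Δp = ρg·h_f = 978.0·9.81·9.704 = 93.10 kPa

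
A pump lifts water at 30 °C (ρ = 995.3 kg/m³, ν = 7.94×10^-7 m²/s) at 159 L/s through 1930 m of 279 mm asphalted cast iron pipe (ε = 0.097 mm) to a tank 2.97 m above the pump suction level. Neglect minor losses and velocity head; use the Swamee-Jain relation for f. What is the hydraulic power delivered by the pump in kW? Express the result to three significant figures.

V = 4Q/(πD²) = 2.601 m/s; Re = 9.14×10^5; ε/D = 3.48×10^-4; f = 0.01622
h_f = f(L/D)V²/2g = 38.69 m
Total head H = z + h_f = 2.97 + 38.69 = 41.66 m
P_hyd = ρgQH = 995.3·9.81·0.159·41.66 = 64.68 kW

P_hyd ≈ 64.7 kW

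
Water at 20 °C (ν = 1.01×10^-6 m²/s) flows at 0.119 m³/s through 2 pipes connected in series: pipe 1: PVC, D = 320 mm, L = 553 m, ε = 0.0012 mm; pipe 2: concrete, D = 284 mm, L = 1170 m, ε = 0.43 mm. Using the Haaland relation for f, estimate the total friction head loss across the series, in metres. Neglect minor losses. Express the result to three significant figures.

H ≈ 19.0 m

Pipe 1: V = 1.480 m/s, Re = 4.69×10^5, ε/D = 3.75×10^-6, f = 0.01325, h_1 = f(L/D)V²/2g = 2.556 m
Pipe 2: V = 1.879 m/s, Re = 5.28×10^5, ε/D = 0.00151, f = 0.02219, h_2 = f(L/D)V²/2g = 16.44 m
Series → Q common, losses add: H = Σh = 19.00 m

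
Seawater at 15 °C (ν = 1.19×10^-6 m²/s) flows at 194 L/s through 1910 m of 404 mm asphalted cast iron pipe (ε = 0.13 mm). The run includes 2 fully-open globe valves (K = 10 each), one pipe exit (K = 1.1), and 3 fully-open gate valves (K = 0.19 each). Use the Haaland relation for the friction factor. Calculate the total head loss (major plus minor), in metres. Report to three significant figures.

V = 4Q/(πD²) = 1.513 m/s; V²/2g = 0.1167 m
Re = 5.14×10^5, ε/D = 3.22×10^-4 → f = 0.01630 (Haaland)
Major: h_f = f(L/D)·V²/2g = 0.01630·4728·0.1167 = 8.996 m
Minor: ΣK = 21.7; h_m = ΣK·V²/2g = 2.530 m
Total H_L = 8.996 + 2.530 = 11.53 m

H_L ≈ 11.5 m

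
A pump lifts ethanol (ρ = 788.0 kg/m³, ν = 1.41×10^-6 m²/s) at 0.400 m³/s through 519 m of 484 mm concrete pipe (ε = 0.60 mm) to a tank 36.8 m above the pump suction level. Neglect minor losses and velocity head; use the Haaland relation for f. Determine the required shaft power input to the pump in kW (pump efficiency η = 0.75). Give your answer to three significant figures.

P_shaft ≈ 174 kW

V = 4Q/(πD²) = 2.174 m/s; Re = 7.46×10^5; ε/D = 0.00124; f = 0.02105
h_f = f(L/D)V²/2g = 5.438 m
Total head H = z + h_f = 36.8 + 5.438 = 42.24 m
P_hyd = ρgQH = 788.0·9.81·0.400·42.24 = 130.6 kW
P_shaft = P_hyd/η = 130.6/0.75 = 174.1 kW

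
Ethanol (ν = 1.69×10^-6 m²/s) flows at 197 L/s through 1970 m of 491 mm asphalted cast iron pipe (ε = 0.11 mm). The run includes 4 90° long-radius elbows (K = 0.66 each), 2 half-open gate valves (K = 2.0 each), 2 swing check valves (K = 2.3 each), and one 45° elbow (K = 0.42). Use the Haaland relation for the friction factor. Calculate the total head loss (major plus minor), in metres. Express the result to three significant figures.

V = 4Q/(πD²) = 1.040 m/s; V²/2g = 0.05517 m
Re = 3.02×10^5, ε/D = 2.24×10^-4 → f = 0.01623 (Haaland)
Major: h_f = f(L/D)·V²/2g = 0.01623·4012·0.05517 = 3.594 m
Minor: ΣK = 11.7; h_m = ΣK·V²/2g = 0.6433 m
Total H_L = 3.594 + 0.6433 = 4.237 m

H_L ≈ 4.24 m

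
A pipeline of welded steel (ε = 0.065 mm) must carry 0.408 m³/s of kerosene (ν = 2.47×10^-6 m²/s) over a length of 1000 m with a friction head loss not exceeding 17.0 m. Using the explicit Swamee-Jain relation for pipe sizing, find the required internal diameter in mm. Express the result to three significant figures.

D ≈ 419 mm

Swamee-Jain (Type III): D = 0.66·[ε^1.25·(LQ²/(gh_f))^4.75 + ν·Q^9.4·(L/(gh_f))^5.2]^0.04
LQ²/(gh_f) = 0.9982; L/(gh_f) = 5.996
Term 1 = ε^1.25·(…)^4.75 = 5.79×10^-6; Term 2 = ν·Q^9.4·(…)^5.2 = 6.00×10^-6
D = 0.66·(5.79×10^-6 + 6.00×10^-6)^0.04 = 0.4192 m = 419 mm
Check: V = 2.96 m/s, Re = 5.02×10^5, f = 0.01507, h_f = 16.0 m ≈ 17.0 m ✓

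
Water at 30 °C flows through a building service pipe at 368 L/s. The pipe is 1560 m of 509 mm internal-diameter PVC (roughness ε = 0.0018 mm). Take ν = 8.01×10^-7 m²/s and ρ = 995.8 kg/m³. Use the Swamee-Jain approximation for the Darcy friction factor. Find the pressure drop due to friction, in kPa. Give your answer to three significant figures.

Δp ≈ 57.1 kPa

V = 4Q/(πD²) = 4·0.368/(π·0.509²) = 1.809 m/s
Re = VD/ν = 1.809·0.509/8.01×10^-7 = 1.15×10^6 → turbulent
ε/D = 0.0018/509 = 3.54×10^-6
Swamee-Jain: f = 0.01144
h_f = f(L/D)V²/(2g) = 0.01144·(1560/0.509)·1.809²/(2·9.81) = 5.843 m
Δp = ρg·h_f = 995.8·9.81·5.843 = 57.08 kPa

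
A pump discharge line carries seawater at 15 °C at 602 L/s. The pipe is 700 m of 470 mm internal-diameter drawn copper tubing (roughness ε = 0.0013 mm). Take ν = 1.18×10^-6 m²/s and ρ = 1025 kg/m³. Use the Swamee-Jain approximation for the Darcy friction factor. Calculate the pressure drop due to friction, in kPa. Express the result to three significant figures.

V = 4Q/(πD²) = 4·0.602/(π·0.470²) = 3.470 m/s
Re = VD/ν = 3.470·0.470/1.18×10^-6 = 1.38×10^6 → turbulent
ε/D = 0.0013/470 = 2.77×10^-6
Swamee-Jain: f = 0.01109
h_f = f(L/D)V²/(2g) = 0.01109·(700/0.470)·3.470²/(2·9.81) = 10.13 m
Δp = ρg·h_f = 1025·9.81·10.13 = 101.9 kPa

Δp ≈ 102 kPa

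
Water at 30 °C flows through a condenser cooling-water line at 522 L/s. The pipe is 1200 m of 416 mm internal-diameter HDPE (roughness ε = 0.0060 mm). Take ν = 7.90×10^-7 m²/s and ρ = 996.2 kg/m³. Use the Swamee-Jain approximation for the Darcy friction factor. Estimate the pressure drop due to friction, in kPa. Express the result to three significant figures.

V = 4Q/(πD²) = 4·0.522/(π·0.416²) = 3.841 m/s
Re = VD/ν = 3.841·0.416/7.90×10^-7 = 2.02×10^6 → turbulent
ε/D = 0.0060/416 = 1.44×10^-5
Swamee-Jain: f = 0.01087
h_f = f(L/D)V²/(2g) = 0.01087·(1200/0.416)·3.841²/(2·9.81) = 23.58 m
Δp = ρg·h_f = 996.2·9.81·23.58 = 230.4 kPa

Δp ≈ 230 kPa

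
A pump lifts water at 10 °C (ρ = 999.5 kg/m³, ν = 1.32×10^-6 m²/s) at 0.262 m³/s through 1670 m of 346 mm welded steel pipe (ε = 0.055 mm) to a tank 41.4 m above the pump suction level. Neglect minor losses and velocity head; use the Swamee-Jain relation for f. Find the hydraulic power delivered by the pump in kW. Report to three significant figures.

P_hyd ≈ 178 kW

V = 4Q/(πD²) = 2.787 m/s; Re = 7.30×10^5; ε/D = 1.59×10^-4; f = 0.01462
h_f = f(L/D)V²/2g = 27.93 m
Total head H = z + h_f = 41.4 + 27.93 = 69.33 m
P_hyd = ρgQH = 999.5·9.81·0.262·69.33 = 178.1 kW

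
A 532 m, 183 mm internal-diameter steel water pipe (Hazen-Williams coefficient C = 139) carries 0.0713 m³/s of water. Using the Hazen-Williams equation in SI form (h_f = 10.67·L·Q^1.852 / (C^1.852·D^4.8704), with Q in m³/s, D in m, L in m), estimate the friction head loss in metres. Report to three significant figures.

h_f = 10.67·532·0.0713^1.852 / (139^1.852·0.183^4.8704) = 17.92 m

h_f ≈ 17.9 m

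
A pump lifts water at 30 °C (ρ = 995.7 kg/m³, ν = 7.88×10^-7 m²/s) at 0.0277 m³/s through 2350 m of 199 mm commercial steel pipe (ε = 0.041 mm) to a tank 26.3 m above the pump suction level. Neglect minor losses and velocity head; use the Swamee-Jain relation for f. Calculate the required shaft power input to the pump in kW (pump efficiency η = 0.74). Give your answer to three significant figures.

P_shaft ≈ 12.6 kW

V = 4Q/(πD²) = 0.8906 m/s; Re = 2.25×10^5; ε/D = 2.06×10^-4; f = 0.01692
h_f = f(L/D)V²/2g = 8.077 m
Total head H = z + h_f = 26.3 + 8.077 = 34.38 m
P_hyd = ρgQH = 995.7·9.81·0.0277·34.38 = 9.301 kW
P_shaft = P_hyd/η = 9.301/0.74 = 12.57 kW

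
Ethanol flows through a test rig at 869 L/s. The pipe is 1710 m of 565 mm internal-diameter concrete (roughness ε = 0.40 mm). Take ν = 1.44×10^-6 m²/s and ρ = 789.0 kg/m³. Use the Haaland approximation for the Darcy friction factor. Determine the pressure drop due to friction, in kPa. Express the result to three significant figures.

V = 4Q/(πD²) = 4·0.869/(π·0.565²) = 3.466 m/s
Re = VD/ν = 3.466·0.565/1.44×10^-6 = 1.36×10^6 → turbulent
ε/D = 0.40/565 = 7.08×10^-4
Haaland: f = 0.01837
h_f = f(L/D)V²/(2g) = 0.01837·(1710/0.565)·3.466²/(2·9.81) = 34.05 m
Δp = ρg·h_f = 789.0·9.81·34.05 = 263.5 kPa

Δp ≈ 264 kPa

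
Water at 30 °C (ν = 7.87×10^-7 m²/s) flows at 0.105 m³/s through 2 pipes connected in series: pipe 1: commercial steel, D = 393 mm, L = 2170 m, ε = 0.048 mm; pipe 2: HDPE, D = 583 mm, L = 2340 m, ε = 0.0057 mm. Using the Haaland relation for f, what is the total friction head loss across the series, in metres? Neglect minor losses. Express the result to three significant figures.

H ≈ 3.57 m

Pipe 1: V = 0.8656 m/s, Re = 4.32×10^5, ε/D = 1.22×10^-4, f = 0.01474, h_1 = f(L/D)V²/2g = 3.109 m
Pipe 2: V = 0.3933 m/s, Re = 2.91×10^5, ε/D = 9.78×10^-6, f = 0.01450, h_2 = f(L/D)V²/2g = 0.4589 m
Series → Q common, losses add: H = Σh = 3.567 m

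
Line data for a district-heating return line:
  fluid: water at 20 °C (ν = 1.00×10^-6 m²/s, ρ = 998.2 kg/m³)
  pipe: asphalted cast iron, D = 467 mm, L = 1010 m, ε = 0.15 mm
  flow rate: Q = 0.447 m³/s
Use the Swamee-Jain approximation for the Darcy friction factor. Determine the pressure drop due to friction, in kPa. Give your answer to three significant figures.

V = 4Q/(πD²) = 4·0.447/(π·0.467²) = 2.610 m/s
Re = VD/ν = 2.610·0.467/1.00×10^-6 = 1.22×10^6 → turbulent
ε/D = 0.15/467 = 3.21×10^-4
Swamee-Jain: f = 0.01582
h_f = f(L/D)V²/(2g) = 0.01582·(1010/0.467)·2.610²/(2·9.81) = 11.88 m
Δp = ρg·h_f = 998.2·9.81·11.88 = 116.3 kPa

Δp ≈ 116 kPa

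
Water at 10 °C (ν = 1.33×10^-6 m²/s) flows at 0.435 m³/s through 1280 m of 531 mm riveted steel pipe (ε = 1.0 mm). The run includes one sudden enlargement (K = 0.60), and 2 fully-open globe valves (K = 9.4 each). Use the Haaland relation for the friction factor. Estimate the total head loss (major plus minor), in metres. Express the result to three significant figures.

H_L ≈ 14.9 m

V = 4Q/(πD²) = 1.964 m/s; V²/2g = 0.1967 m
Re = 7.84×10^5, ε/D = 0.00188 → f = 0.02331 (Haaland)
Major: h_f = f(L/D)·V²/2g = 0.02331·2411·0.1967 = 11.05 m
Minor: ΣK = 19.4; h_m = ΣK·V²/2g = 3.815 m
Total H_L = 11.05 + 3.815 = 14.87 m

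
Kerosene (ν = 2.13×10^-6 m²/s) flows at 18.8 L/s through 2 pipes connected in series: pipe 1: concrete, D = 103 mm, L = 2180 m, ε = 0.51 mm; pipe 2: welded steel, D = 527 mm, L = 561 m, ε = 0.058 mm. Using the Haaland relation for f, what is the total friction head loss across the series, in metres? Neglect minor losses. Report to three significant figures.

H ≈ 171 m

Pipe 1: V = 2.256 m/s, Re = 1.09×10^5, ε/D = 0.00495, f = 0.03112, h_1 = f(L/D)V²/2g = 170.9 m
Pipe 2: V = 0.08619 m/s, Re = 2.13×10^4, ε/D = 1.10×10^-4, f = 0.02552, h_2 = f(L/D)V²/2g = 0.01029 m
Series → Q common, losses add: H = Σh = 170.9 m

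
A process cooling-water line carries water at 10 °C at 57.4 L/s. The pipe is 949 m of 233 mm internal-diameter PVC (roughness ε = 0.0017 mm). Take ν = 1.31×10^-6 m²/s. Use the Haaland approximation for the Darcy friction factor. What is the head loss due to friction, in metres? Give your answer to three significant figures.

h_f ≈ 5.65 m

V = 4Q/(πD²) = 4·0.0574/(π·0.233²) = 1.346 m/s
Re = VD/ν = 1.346·0.233/1.31×10^-6 = 2.39×10^5 → turbulent
ε/D = 0.0017/233 = 7.30×10^-6
Haaland: f = 0.01502
h_f = f(L/D)V²/(2g) = 0.01502·(949/0.233)·1.346²/(2·9.81) = 5.650 m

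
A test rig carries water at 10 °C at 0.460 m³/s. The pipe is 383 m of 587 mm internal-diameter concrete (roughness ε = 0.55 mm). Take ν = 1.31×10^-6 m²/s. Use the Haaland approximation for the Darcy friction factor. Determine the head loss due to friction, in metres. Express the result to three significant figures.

V = 4Q/(πD²) = 4·0.460/(π·0.587²) = 1.700 m/s
Re = VD/ν = 1.700·0.587/1.31×10^-6 = 7.62×10^5 → turbulent
ε/D = 0.55/587 = 9.37×10^-4
Haaland: f = 0.01973
h_f = f(L/D)V²/(2g) = 0.01973·(383/0.587)·1.700²/(2·9.81) = 1.896 m

h_f ≈ 1.90 m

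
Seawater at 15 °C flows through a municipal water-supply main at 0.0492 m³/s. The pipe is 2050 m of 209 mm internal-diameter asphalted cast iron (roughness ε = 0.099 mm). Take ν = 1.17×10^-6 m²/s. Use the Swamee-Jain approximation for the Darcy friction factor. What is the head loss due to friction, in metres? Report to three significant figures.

V = 4Q/(πD²) = 4·0.0492/(π·0.209²) = 1.434 m/s
Re = VD/ν = 1.434·0.209/1.17×10^-6 = 2.56×10^5 → turbulent
ε/D = 0.099/209 = 4.74×10^-4
Swamee-Jain: f = 0.01840
h_f = f(L/D)V²/(2g) = 0.01840·(2050/0.209)·1.434²/(2·9.81) = 18.91 m

h_f ≈ 18.9 m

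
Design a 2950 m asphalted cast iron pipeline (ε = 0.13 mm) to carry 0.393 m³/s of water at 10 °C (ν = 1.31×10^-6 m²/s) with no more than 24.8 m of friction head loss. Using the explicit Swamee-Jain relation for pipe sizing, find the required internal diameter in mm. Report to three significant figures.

Swamee-Jain (Type III): D = 0.66·[ε^1.25·(LQ²/(gh_f))^4.75 + ν·Q^9.4·(L/(gh_f))^5.2]^0.04
LQ²/(gh_f) = 1.873; L/(gh_f) = 12.13
Term 1 = ε^1.25·(…)^4.75 = 2.73×10^-4; Term 2 = ν·Q^9.4·(…)^5.2 = 8.71×10^-5
D = 0.66·(2.73×10^-4 + 8.71×10^-5)^0.04 = 0.4806 m = 481 mm
Check: V = 2.17 m/s, Re = 7.95×10^5, f = 0.01567, h_f = 23.0 m ≈ 24.8 m ✓

D ≈ 481 mm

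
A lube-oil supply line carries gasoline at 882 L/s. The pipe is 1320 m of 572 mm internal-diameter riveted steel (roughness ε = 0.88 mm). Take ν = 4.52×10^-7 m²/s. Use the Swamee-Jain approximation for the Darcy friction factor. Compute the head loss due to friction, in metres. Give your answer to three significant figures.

V = 4Q/(πD²) = 4·0.882/(π·0.572²) = 3.432 m/s
Re = VD/ν = 3.432·0.572/4.52×10^-7 = 4.34×10^6 → turbulent
ε/D = 0.88/572 = 0.00154
Swamee-Jain: f = 0.02195
h_f = f(L/D)V²/(2g) = 0.02195·(1320/0.572)·3.432²/(2·9.81) = 30.42 m

h_f ≈ 30.4 m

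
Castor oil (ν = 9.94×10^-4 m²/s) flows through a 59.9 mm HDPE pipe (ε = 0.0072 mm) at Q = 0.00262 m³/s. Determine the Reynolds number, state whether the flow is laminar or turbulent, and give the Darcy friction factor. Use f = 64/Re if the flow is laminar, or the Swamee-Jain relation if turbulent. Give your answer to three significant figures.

V = 4Q/(πD²) = 0.9297 m/s
Re = VD/ν = 0.9297·0.0599/9.94×10^-4 = 56.0
Re < 2300 → laminar → f = 64/Re = 1.142

Re ≈ 56.0; laminar; f = 64/Re ≈ 1.14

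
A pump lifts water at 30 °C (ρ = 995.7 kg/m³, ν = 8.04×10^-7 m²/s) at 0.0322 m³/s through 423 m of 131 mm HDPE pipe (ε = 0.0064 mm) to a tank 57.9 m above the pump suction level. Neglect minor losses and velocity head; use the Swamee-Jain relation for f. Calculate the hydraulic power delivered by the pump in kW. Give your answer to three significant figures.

P_hyd ≈ 22.4 kW

V = 4Q/(πD²) = 2.389 m/s; Re = 3.89×10^5; ε/D = 4.89×10^-5; f = 0.01433
h_f = f(L/D)V²/2g = 13.46 m
Total head H = z + h_f = 57.9 + 13.46 = 71.36 m
P_hyd = ρgQH = 995.7·9.81·0.0322·71.36 = 22.45 kW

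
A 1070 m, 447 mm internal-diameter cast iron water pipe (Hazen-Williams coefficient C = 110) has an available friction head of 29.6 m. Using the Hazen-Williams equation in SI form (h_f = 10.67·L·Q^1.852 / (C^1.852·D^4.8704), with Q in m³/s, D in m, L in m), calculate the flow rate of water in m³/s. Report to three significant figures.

Rearranging: Q = [h_f·C^1.852·D^4.8704 / (10.67·L)]^(1/1.852)
Q = [29.6·110^1.852·0.447^4.8704 / (10.67·1070)]^0.540 = 0.5313 m³/s

Q ≈ 0.531 m³/s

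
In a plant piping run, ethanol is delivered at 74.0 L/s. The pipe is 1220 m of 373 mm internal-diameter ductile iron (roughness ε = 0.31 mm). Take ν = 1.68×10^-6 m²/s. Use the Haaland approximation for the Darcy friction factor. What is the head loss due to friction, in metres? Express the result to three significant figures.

h_f ≈ 1.58 m

V = 4Q/(πD²) = 4·0.0740/(π·0.373²) = 0.6772 m/s
Re = VD/ν = 0.6772·0.373/1.68×10^-6 = 1.50×10^5 → turbulent
ε/D = 0.31/373 = 8.31×10^-4
Haaland: f = 0.02061
h_f = f(L/D)V²/(2g) = 0.02061·(1220/0.373)·0.6772²/(2·9.81) = 1.576 m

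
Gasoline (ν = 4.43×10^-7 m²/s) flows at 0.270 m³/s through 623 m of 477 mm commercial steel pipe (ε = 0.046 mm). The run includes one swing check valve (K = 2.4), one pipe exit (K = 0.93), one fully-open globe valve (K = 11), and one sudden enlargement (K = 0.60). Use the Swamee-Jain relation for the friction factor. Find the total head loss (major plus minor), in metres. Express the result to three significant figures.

H_L ≈ 3.71 m

V = 4Q/(πD²) = 1.511 m/s; V²/2g = 0.1164 m
Re = 1.63×10^6, ε/D = 9.64×10^-5 → f = 0.01298 (Swamee-Jain)
Major: h_f = f(L/D)·V²/2g = 0.01298·1306·0.1164 = 1.972 m
Minor: ΣK = 14.9; h_m = ΣK·V²/2g = 1.737 m
Total H_L = 1.972 + 1.737 = 3.709 m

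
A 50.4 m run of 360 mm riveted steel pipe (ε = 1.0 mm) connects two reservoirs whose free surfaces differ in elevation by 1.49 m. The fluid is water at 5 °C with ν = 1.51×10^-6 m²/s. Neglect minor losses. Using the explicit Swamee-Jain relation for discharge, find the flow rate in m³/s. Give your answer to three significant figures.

Q ≈ 0.290 m³/s

Swamee-Jain (Type II): Q = -0.965·√(gD⁵h_f/L)·ln[ε/(3.7D) + √(3.17ν²L/(gD³h_f))]
√(gD⁵h_f/L) = √(9.81·0.360⁵·1.49/50.4) = 0.04188
ε/(3.7D) = 7.51×10^-4; √(3.17ν²L/(gD³h_f)) = 2.31×10^-5
Q = -0.965·0.04188·ln(7.739×10^-4) = 0.2895 m³/s
Check: V = 2.84 m/s, Re = 6.78×10^5, f = 0.02591, h_f = 1.50 m ≈ 1.49 m ✓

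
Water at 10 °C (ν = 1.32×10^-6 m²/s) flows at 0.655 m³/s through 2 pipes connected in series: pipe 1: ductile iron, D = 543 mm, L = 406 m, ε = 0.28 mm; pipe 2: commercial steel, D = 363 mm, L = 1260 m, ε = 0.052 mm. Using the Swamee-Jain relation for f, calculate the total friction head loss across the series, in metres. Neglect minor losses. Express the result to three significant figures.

Pipe 1: V = 2.828 m/s, Re = 1.16×10^6, ε/D = 5.16×10^-4, f = 0.01733, h_1 = f(L/D)V²/2g = 5.285 m
Pipe 2: V = 6.329 m/s, Re = 1.74×10^6, ε/D = 1.43×10^-4, f = 0.01365, h_2 = f(L/D)V²/2g = 96.76 m
Series → Q common, losses add: H = Σh = 102.0 m

H ≈ 102 m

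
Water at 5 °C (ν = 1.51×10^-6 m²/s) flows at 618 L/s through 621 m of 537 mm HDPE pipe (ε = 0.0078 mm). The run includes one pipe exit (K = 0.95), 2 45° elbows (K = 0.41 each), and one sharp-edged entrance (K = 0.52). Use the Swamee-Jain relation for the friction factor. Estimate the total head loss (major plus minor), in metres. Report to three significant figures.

V = 4Q/(πD²) = 2.729 m/s; V²/2g = 0.3795 m
Re = 9.70×10^5, ε/D = 1.45×10^-5 → f = 0.01201 (Swamee-Jain)
Major: h_f = f(L/D)·V²/2g = 0.01201·1156·0.3795 = 5.271 m
Minor: ΣK = 2.29; h_m = ΣK·V²/2g = 0.8690 m
Total H_L = 5.271 + 0.8690 = 6.140 m

H_L ≈ 6.14 m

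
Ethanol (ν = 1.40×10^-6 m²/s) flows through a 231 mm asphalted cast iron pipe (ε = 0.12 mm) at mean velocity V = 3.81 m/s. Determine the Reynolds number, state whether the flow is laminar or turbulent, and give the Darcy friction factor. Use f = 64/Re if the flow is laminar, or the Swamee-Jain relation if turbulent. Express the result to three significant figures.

Re ≈ 6.29×10^5; turbulent; f ≈ 0.0177

Re = VD/ν = 3.810·0.231/1.40×10^-6 = 6.29×10^5
Re > 4000 → turbulent; ε/D = 5.19×10^-4
Swamee-Jain: f = 0.01771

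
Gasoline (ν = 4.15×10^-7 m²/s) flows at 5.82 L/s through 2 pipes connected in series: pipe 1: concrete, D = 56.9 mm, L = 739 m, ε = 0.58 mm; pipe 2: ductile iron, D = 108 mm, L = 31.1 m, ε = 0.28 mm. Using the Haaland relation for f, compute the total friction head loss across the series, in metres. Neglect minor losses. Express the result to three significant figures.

H ≈ 133 m

Pipe 1: V = 2.289 m/s, Re = 3.14×10^5, ε/D = 0.0102, f = 0.03840, h_1 = f(L/D)V²/2g = 133.2 m
Pipe 2: V = 0.6353 m/s, Re = 1.65×10^5, ε/D = 0.00259, f = 0.02597, h_2 = f(L/D)V²/2g = 0.1538 m
Series → Q common, losses add: H = Σh = 133.3 m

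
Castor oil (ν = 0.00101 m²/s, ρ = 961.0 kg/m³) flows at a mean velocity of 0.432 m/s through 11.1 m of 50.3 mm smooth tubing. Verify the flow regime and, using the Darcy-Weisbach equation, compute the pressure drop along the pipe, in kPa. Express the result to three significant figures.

Δp ≈ 58.9 kPa

Re = VD/ν = 0.432·0.05030/0.00101 = 21.5 → laminar (Re < 2300)
f = 64/Re = 2.975
h_f = f(L/D)V²/(2g) = 2.975·(11.1/0.05030)·0.432²/(2·9.81) = 6.244 m
Δp = ρg·h_f = 961.0·9.81·6.244 = 58.87 kPa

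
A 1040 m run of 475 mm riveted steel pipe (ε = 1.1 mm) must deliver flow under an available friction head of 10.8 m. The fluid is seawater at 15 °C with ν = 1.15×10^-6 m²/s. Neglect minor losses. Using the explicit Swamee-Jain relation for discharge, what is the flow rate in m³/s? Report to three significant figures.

Swamee-Jain (Type II): Q = -0.965·√(gD⁵h_f/L)·ln[ε/(3.7D) + √(3.17ν²L/(gD³h_f))]
√(gD⁵h_f/L) = √(9.81·0.475⁵·10.8/1040) = 0.04963
ε/(3.7D) = 6.26×10^-4; √(3.17ν²L/(gD³h_f)) = 1.96×10^-5
Q = -0.965·0.04963·ln(6.455×10^-4) = 0.3518 m³/s
Check: V = 1.99 m/s, Re = 8.20×10^5, f = 0.02465, h_f = 10.8 m ≈ 10.8 m ✓

Q ≈ 0.352 m³/s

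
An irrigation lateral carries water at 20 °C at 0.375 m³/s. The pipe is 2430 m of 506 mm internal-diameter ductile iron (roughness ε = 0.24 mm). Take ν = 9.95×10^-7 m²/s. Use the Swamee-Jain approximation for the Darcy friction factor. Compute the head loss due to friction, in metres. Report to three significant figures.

V = 4Q/(πD²) = 4·0.375/(π·0.506²) = 1.865 m/s
Re = VD/ν = 1.865·0.506/9.95×10^-7 = 9.48×10^5 → turbulent
ε/D = 0.24/506 = 4.74×10^-4
Swamee-Jain: f = 0.01715
h_f = f(L/D)V²/(2g) = 0.01715·(2430/0.506)·1.865²/(2·9.81) = 14.60 m

h_f ≈ 14.6 m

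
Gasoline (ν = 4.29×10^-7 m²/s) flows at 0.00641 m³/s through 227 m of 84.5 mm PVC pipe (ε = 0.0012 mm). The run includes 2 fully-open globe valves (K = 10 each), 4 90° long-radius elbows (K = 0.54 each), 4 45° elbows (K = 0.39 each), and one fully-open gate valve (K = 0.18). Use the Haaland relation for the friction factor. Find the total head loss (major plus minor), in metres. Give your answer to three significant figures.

V = 4Q/(πD²) = 1.143 m/s; V²/2g = 0.06659 m
Re = 2.25×10^5, ε/D = 1.42×10^-5 → f = 0.01524 (Haaland)
Major: h_f = f(L/D)·V²/2g = 0.01524·2686·0.06659 = 2.726 m
Minor: ΣK = 23.9; h_m = ΣK·V²/2g = 1.592 m
Total H_L = 2.726 + 1.592 = 4.318 m

H_L ≈ 4.32 m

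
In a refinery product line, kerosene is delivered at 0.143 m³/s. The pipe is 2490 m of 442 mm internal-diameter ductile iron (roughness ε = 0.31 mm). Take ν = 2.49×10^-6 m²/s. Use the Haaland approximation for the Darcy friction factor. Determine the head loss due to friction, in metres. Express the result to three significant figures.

h_f ≈ 4.97 m

V = 4Q/(πD²) = 4·0.143/(π·0.442²) = 0.9320 m/s
Re = VD/ν = 0.9320·0.442/2.49×10^-6 = 1.65×10^5 → turbulent
ε/D = 0.31/442 = 7.01×10^-4
Haaland: f = 0.01991
h_f = f(L/D)V²/(2g) = 0.01991·(2490/0.442)·0.9320²/(2·9.81) = 4.965 m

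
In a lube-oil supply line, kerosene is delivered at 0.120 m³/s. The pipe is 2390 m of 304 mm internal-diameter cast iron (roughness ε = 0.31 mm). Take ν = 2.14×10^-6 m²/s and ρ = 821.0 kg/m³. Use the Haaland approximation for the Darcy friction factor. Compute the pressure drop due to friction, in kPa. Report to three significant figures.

Δp ≈ 184 kPa

V = 4Q/(πD²) = 4·0.120/(π·0.304²) = 1.653 m/s
Re = VD/ν = 1.653·0.304/2.14×10^-6 = 2.35×10^5 → turbulent
ε/D = 0.31/304 = 0.00102
Haaland: f = 0.02082
h_f = f(L/D)V²/(2g) = 0.02082·(2390/0.304)·1.653²/(2·9.81) = 22.81 m
Δp = ρg·h_f = 821.0·9.81·22.81 = 183.7 kPa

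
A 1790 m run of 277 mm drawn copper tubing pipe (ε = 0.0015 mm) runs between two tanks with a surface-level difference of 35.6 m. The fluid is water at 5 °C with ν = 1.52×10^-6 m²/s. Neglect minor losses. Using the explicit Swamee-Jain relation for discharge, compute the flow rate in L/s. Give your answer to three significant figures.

Swamee-Jain (Type II): Q = -0.965·√(gD⁵h_f/L)·ln[ε/(3.7D) + √(3.17ν²L/(gD³h_f))]
√(gD⁵h_f/L) = √(9.81·0.277⁵·35.6/1790) = 0.01784
ε/(3.7D) = 1.46×10^-6; √(3.17ν²L/(gD³h_f)) = 4.20×10^-5
Q = -0.965·0.01784·ln(4.349×10^-5) = 0.1729 m³/s
Check: V = 2.87 m/s, Re = 5.23×10^5, f = 0.01308, h_f = 35.4 m ≈ 35.6 m ✓

Q ≈ 173 L/s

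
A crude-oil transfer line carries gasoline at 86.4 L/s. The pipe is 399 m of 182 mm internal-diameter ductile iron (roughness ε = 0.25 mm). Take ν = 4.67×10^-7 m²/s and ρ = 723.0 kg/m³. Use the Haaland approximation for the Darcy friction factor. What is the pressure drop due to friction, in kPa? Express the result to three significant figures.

V = 4Q/(πD²) = 4·0.0864/(π·0.182²) = 3.321 m/s
Re = VD/ν = 3.321·0.182/4.67×10^-7 = 1.29×10^6 → turbulent
ε/D = 0.25/182 = 0.00137
Haaland: f = 0.02145
h_f = f(L/D)V²/(2g) = 0.02145·(399/0.182)·3.321²/(2·9.81) = 26.44 m
Δp = ρg·h_f = 723.0·9.81·26.44 = 187.5 kPa

Δp ≈ 188 kPa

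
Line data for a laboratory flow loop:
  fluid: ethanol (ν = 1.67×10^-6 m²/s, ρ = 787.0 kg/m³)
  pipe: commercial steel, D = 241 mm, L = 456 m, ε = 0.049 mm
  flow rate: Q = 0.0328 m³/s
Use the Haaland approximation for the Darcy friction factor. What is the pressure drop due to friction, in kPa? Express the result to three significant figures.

V = 4Q/(πD²) = 4·0.0328/(π·0.241²) = 0.7190 m/s
Re = VD/ν = 0.7190·0.241/1.67×10^-6 = 1.04×10^5 → turbulent
ε/D = 0.049/241 = 2.03×10^-4
Haaland: f = 0.01864
h_f = f(L/D)V²/(2g) = 0.01864·(456/0.241)·0.7190²/(2·9.81) = 0.9291 m
Δp = ρg·h_f = 787.0·9.81·0.9291 = 7.173 kPa

Δp ≈ 7.17 kPa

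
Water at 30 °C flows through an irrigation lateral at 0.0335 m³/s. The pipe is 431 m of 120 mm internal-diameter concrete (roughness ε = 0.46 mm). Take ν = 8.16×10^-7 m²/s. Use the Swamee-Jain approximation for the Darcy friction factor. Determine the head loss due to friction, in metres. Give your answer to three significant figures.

h_f ≈ 45.7 m

V = 4Q/(πD²) = 4·0.0335/(π·0.120²) = 2.962 m/s
Re = VD/ν = 2.962·0.120/8.16×10^-7 = 4.36×10^5 → turbulent
ε/D = 0.46/120 = 0.00383
Swamee-Jain: f = 0.02844
h_f = f(L/D)V²/(2g) = 0.02844·(431/0.120)·2.962²/(2·9.81) = 45.68 m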